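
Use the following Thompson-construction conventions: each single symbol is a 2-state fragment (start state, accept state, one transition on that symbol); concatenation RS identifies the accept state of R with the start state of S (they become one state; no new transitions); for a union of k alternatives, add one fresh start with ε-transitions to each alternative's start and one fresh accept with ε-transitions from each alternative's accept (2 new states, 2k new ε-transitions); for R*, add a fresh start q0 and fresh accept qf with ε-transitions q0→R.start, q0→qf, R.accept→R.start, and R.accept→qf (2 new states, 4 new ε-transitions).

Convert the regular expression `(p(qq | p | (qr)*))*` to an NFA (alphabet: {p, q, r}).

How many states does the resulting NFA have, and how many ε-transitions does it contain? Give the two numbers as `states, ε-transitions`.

15, 14

By structural recursion:
Each of the 6 symbol leaves contributes 2 states and 0 ε-transitions.
  qq → 3 states, 0 ε-transitions
  qr → 3 states, 0 ε-transitions
  (qr)* → 5 states, 4 ε-transitions
  qq | p | (qr)* → 12 states, 10 ε-transitions
  p(qq | p | (qr)*) → 13 states, 10 ε-transitions
  (p(qq | p | (qr)*))* → 15 states, 14 ε-transitions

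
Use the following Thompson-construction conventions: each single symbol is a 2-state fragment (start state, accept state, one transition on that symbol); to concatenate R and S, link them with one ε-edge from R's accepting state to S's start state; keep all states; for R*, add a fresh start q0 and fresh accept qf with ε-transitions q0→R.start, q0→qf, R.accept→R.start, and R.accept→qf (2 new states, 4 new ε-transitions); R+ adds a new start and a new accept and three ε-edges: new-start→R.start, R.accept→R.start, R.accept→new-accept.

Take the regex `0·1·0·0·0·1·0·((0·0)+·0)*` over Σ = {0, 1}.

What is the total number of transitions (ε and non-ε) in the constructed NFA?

26

Recursing over subexpressions:
Each of the 10 symbol leaves contributes 1 transition (1 symbol, 0 ε).
  0·0 : 3 transitions (2 symbol, 1 ε)
  (0·0)+ : 6 transitions (2 symbol, 4 ε)
  (0·0)+·0 : 8 transitions (3 symbol, 5 ε)
  ((0·0)+·0)* : 12 transitions (3 symbol, 9 ε)
  0·1·0·0·0·1·0·((0·0)+·0)* : 26 transitions (10 symbol, 16 ε)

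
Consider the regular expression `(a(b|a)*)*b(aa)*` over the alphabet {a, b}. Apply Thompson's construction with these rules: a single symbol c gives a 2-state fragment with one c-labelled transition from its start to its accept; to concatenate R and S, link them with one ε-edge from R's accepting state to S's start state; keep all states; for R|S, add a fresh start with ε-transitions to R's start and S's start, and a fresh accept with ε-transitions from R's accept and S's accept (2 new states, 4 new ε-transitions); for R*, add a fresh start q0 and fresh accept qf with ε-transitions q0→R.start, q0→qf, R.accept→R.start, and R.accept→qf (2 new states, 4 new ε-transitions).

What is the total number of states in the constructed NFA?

By structural recursion:
Each of the 6 symbol leaves contributes a 2-state fragment.
  b|a = 6 states
  (b|a)* = 8 states
  a(b|a)* = 10 states
  (a(b|a)*)* = 12 states
  aa = 4 states
  (aa)* = 6 states
  (a(b|a)*)*b(aa)* = 20 states

20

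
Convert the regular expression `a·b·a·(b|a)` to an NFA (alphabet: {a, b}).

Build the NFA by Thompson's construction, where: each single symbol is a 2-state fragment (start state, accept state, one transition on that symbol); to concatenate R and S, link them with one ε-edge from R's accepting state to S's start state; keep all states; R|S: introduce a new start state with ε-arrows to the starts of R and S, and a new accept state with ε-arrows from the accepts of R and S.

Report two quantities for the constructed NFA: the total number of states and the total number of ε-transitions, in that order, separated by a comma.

Per subexpression:
Each of the 5 symbol leaves contributes 2 states and 0 ε-transitions.
  b|a = 6 states, 4 ε-transitions
  a·b·a·(b|a) = 12 states, 7 ε-transitions

12, 7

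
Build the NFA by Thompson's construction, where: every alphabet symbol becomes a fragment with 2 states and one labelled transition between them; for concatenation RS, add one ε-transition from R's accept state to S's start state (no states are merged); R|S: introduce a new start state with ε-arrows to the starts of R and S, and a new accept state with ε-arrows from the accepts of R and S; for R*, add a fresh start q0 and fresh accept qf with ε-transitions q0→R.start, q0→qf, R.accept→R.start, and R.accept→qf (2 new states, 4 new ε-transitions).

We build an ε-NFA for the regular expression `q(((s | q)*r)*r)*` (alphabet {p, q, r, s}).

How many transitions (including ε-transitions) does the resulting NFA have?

By structural recursion:
Each of the 5 symbol leaves contributes 1 transition (1 symbol, 0 ε).
  s | q → 6 transitions (2 symbol, 4 ε)
  (s | q)* → 10 transitions (2 symbol, 8 ε)
  (s | q)*r → 12 transitions (3 symbol, 9 ε)
  ((s | q)*r)* → 16 transitions (3 symbol, 13 ε)
  ((s | q)*r)*r → 18 transitions (4 symbol, 14 ε)
  (((s | q)*r)*r)* → 22 transitions (4 symbol, 18 ε)
  q(((s | q)*r)*r)* → 24 transitions (5 symbol, 19 ε)

24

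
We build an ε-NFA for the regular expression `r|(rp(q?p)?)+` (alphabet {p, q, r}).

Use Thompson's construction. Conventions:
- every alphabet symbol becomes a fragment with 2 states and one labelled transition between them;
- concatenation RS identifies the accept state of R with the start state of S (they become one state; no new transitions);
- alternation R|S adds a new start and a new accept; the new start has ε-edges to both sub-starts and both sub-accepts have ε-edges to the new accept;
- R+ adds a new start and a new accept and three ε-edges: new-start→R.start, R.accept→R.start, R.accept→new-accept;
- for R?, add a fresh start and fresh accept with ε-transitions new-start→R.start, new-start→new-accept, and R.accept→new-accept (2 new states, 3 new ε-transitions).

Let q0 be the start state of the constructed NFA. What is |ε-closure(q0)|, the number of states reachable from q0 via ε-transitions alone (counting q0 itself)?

Compute the ε-closure size of each fragment's start state recursively; a symbol fragment's start has no outgoing ε-edge, so its closure is just itself (size 1).
  q? — C = 1 (new start) + 1 (body) + 1 (new accept, via ε) = 3
  q?p — C = 3 + (1−1) = 3 (closure spills across the concat boundary because the left factor accepts ε)
  (q?p)? — C = 1 (new start) + 3 (body) + 1 (new accept, via ε) = 5
  rp(q?p)? — same as the first factor's closure: C = 1
  (rp(q?p)?)+ — new start ε-reaches only the body's start; the new accept needs a symbol first: C = 1 + 1 = 2
  r|(rp(q?p)?)+ — new start ε-reaches every alternative's start; none of them accept ε, so the new accept is not reached: C = 1 + 1 + 2 = 4

4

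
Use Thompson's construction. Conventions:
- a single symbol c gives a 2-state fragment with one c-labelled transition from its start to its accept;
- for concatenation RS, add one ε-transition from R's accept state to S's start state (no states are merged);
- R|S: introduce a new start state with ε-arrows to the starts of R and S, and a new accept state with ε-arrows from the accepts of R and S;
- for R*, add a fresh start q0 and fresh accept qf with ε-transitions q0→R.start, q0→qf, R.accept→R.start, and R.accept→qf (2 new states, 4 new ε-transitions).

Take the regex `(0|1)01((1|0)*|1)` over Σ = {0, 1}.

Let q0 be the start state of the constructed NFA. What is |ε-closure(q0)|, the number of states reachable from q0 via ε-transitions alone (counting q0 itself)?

3

Work bottom-up. For each fragment F, track |ε-closure(F.start)| and whether F's accept lies in that closure (i.e. whether F accepts ε). A single-symbol fragment has closure size 1 and does not accept ε.
  0|1 — new start ε-reaches every alternative's start; none of them accept ε, so the new accept is not reached: C = 1 + 1 + 1 = 3
  1|0 — new start ε-reaches every alternative's start; none of them accept ε, so the new accept is not reached: C = 1 + 1 + 1 = 3
  (1|0)* — the star's fresh start ε-reaches both the body's start and the fresh accept: C = 2 + 3 = 5
  (1|0)*|1 — new start ε-reaches every alternative's start; at least one alternative accepts ε, so the union's new accept is reached too: C = 1 + 5 + 1 + 1 = 8
  (0|1)01((1|0)*|1) — same as the first factor's closure: C = 3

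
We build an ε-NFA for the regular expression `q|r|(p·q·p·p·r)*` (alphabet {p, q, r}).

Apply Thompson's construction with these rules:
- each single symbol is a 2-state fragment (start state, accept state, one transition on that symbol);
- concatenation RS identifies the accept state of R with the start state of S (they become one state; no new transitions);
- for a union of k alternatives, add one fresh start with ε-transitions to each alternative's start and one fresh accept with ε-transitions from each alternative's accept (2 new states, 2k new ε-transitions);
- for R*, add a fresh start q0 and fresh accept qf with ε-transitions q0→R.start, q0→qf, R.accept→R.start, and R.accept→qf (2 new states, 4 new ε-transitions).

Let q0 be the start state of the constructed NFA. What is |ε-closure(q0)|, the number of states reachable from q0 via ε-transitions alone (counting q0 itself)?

7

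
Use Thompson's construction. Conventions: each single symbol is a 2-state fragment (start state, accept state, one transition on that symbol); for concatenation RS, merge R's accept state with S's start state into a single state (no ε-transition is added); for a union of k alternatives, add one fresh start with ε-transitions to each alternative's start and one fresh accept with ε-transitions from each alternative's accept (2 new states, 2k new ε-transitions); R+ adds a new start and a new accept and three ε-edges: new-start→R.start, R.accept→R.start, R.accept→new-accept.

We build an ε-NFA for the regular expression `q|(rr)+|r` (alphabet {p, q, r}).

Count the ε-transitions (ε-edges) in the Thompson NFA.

Per subexpression:
Each of the 4 symbol leaves contributes 0 ε-transitions.
  rr = 0 ε-transitions
  (rr)+ = 3 ε-transitions
  q|(rr)+|r = 9 ε-transitions

9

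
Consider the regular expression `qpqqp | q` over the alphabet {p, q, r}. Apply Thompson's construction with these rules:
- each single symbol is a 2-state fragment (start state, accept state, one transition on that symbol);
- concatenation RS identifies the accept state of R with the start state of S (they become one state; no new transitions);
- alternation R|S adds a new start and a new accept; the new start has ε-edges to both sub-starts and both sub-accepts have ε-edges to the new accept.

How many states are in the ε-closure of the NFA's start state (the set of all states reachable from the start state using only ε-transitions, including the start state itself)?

Work bottom-up. For each fragment F, track |ε-closure(F.start)| and whether F's accept lies in that closure (i.e. whether F accepts ε). A single-symbol fragment has closure size 1 and does not accept ε.
  qpqqp → same as the first factor's closure: |ε-closure| = 1
  qpqqp | q → |ε-closure| = 1 + 1 + 1 = 3 (the new accept is not ε-reachable since no branch accepts ε)

3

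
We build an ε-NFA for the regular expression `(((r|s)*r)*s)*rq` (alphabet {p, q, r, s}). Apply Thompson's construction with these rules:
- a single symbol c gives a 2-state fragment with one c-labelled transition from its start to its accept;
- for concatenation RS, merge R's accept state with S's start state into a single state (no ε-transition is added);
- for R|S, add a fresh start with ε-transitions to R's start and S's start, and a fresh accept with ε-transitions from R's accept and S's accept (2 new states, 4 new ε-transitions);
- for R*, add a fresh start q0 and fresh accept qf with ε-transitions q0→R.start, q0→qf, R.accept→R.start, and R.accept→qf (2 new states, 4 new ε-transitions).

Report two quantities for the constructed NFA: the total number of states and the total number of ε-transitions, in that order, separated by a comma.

16, 16

Per subexpression:
Each of the 6 symbol leaves contributes 2 states and 0 ε-transitions.
  r|s — 6 states, 4 ε-transitions
  (r|s)* — 8 states, 8 ε-transitions
  (r|s)*r — 9 states, 8 ε-transitions
  ((r|s)*r)* — 11 states, 12 ε-transitions
  ((r|s)*r)*s — 12 states, 12 ε-transitions
  (((r|s)*r)*s)* — 14 states, 16 ε-transitions
  (((r|s)*r)*s)*rq — 16 states, 16 ε-transitions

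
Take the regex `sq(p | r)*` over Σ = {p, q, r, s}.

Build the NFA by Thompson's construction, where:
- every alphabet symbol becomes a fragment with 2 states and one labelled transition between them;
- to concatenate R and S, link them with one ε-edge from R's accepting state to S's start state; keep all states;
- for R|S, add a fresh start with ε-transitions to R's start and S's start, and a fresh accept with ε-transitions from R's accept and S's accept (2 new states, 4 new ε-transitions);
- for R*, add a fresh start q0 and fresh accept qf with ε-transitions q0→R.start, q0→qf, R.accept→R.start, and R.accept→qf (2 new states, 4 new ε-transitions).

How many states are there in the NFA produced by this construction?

12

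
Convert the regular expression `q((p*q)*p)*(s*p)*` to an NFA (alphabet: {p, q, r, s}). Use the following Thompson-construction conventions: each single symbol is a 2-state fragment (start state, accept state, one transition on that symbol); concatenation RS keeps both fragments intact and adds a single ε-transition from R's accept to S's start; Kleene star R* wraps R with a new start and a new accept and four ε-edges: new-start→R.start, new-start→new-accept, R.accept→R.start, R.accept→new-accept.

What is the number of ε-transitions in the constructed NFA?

Per subexpression:
Each of the 6 symbol leaves contributes 0 ε-transitions.
  p* — 4 ε-transitions
  p*q — 5 ε-transitions
  (p*q)* — 9 ε-transitions
  (p*q)*p — 10 ε-transitions
  ((p*q)*p)* — 14 ε-transitions
  s* — 4 ε-transitions
  s*p — 5 ε-transitions
  (s*p)* — 9 ε-transitions
  q((p*q)*p)*(s*p)* — 25 ε-transitions

25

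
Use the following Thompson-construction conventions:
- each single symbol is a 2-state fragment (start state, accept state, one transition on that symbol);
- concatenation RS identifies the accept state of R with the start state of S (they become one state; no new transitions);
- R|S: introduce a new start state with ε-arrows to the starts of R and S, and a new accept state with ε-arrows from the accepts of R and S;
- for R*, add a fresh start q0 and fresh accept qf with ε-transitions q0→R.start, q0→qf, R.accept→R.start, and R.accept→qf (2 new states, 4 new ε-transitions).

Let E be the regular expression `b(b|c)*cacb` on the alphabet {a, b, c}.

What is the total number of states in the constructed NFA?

13

By structural recursion:
Each of the 7 symbol leaves contributes a 2-state fragment.
  b|c → 6 states
  (b|c)* → 8 states
  b(b|c)*cacb → 13 states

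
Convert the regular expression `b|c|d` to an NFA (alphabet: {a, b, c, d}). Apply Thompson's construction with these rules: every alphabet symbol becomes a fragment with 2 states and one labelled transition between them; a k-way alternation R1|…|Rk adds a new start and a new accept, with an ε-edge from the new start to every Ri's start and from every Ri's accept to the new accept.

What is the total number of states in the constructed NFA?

8

Recursing over subexpressions:
Each of the 3 symbol leaves contributes a 2-state fragment.
  b|c|d → 8 states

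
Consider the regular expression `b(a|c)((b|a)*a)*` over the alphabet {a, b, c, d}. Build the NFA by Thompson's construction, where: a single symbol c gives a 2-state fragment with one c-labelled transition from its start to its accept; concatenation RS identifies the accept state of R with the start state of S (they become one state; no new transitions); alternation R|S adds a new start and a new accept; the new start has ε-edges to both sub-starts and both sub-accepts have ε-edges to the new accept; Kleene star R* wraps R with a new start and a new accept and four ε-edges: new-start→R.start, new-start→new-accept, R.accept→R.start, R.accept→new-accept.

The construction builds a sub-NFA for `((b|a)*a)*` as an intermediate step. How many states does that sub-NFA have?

11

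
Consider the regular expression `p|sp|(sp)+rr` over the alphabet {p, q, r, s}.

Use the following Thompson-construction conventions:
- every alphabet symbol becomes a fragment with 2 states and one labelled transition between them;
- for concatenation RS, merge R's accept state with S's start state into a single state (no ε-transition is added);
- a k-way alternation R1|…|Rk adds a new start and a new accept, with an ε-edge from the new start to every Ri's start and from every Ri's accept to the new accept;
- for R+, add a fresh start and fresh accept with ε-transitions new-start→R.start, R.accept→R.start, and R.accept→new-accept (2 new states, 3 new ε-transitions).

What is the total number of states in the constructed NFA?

Recursing over subexpressions:
Each of the 7 symbol leaves contributes a 2-state fragment.
  sp — 3 states
  sp — 3 states
  (sp)+ — 5 states
  (sp)+rr — 7 states
  p|sp|(sp)+rr — 14 states

14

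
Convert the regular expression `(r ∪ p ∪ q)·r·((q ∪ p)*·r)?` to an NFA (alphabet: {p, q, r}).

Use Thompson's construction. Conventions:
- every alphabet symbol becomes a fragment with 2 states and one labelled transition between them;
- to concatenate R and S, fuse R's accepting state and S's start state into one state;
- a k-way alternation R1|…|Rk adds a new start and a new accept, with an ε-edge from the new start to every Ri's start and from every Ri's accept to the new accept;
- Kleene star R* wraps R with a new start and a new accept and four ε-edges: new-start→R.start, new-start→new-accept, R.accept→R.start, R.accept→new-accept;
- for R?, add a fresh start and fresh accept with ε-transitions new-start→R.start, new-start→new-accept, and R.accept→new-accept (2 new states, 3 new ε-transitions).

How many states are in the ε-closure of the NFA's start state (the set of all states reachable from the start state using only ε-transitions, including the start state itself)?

Let C(F) = |ε-closure(F.start)| within fragment F, and note whether F accepts ε. Symbol fragments have C = 1 and do not accept ε. Then:
  r ∪ p ∪ q — new start ε-reaches every alternative's start; none of them accept ε, so the new accept is not reached: |ε-closure| = 1 + 1 + 1 + 1 = 4
  q ∪ p — |ε-closure| = 1 + 1 + 1 = 3 (the new accept is not ε-reachable since no branch accepts ε)
  (q ∪ p)* — |ε-closure| = 1 (new start) + 3 (body) + 1 (new accept) = 5
  (q ∪ p)*·r — |ε-closure| = 5 + (1−1) = 5 (closure spills across the concat boundary because the left factor accepts ε)
  ((q ∪ p)*·r)? — new start has ε-edges to the inner start and to the new accept, so |ε-closure| = 2 + 5 = 7
  (r ∪ p ∪ q)·r·((q ∪ p)*·r)? — same as the first factor's closure: |ε-closure| = 4

4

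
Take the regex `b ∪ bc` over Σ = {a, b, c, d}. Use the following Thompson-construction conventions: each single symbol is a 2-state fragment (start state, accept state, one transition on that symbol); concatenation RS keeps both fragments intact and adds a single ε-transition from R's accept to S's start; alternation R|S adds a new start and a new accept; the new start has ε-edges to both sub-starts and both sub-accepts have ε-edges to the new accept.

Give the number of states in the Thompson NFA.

8

Recursing over subexpressions:
Each of the 3 symbol leaves contributes a 2-state fragment.
  bc = 4 states
  b ∪ bc = 8 states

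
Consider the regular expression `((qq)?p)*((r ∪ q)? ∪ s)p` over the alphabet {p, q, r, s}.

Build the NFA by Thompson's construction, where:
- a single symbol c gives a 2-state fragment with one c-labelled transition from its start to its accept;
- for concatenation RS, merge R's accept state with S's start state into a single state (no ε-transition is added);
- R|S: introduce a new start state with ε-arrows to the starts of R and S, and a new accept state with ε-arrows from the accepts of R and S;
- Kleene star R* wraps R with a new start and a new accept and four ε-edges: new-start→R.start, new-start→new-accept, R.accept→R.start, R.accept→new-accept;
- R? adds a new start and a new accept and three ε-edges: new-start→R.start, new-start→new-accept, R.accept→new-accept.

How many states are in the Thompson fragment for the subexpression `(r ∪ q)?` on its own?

Fragment for `(r ∪ q)?`:
Each of the 2 symbol leaves contributes a 2-state fragment.
  r ∪ q = 6 states
  (r ∪ q)? = 8 states

8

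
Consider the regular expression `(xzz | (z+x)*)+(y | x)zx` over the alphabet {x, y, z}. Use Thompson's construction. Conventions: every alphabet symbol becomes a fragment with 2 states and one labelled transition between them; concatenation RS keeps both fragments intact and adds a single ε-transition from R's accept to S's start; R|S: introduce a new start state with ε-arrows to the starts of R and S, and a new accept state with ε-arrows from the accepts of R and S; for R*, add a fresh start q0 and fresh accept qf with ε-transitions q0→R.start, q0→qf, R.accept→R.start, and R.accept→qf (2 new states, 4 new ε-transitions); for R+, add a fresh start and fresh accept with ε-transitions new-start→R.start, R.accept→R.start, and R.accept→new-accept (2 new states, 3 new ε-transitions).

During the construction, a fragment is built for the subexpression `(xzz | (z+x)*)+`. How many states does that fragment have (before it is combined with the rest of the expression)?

Fragment for `(xzz | (z+x)*)+`:
Each of the 5 symbol leaves contributes a 2-state fragment.
  xzz → 6 states
  z+ → 4 states
  z+x → 6 states
  (z+x)* → 8 states
  xzz | (z+x)* → 16 states
  (xzz | (z+x)*)+ → 18 states

18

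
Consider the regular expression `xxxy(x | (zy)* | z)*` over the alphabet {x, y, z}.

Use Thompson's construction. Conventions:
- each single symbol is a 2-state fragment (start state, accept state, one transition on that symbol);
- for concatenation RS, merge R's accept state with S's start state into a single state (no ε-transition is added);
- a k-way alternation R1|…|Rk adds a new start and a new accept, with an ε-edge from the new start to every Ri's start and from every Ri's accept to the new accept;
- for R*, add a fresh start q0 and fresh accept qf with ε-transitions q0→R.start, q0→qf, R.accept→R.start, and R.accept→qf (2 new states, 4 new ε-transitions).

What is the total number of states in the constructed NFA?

17

By structural recursion:
Each of the 8 symbol leaves contributes a 2-state fragment.
  zy → 3 states
  (zy)* → 5 states
  x | (zy)* | z → 11 states
  (x | (zy)* | z)* → 13 states
  xxxy(x | (zy)* | z)* → 17 states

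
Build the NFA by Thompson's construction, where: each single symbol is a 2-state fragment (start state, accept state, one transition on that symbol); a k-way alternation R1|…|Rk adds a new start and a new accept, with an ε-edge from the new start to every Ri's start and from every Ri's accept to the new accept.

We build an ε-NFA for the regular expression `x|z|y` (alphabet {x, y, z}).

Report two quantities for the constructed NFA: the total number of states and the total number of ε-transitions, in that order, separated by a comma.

Bottom-up over the parse tree:
Each of the 3 symbol leaves contributes 2 states and 0 ε-transitions.
  x|z|y = 8 states, 6 ε-transitions

8, 6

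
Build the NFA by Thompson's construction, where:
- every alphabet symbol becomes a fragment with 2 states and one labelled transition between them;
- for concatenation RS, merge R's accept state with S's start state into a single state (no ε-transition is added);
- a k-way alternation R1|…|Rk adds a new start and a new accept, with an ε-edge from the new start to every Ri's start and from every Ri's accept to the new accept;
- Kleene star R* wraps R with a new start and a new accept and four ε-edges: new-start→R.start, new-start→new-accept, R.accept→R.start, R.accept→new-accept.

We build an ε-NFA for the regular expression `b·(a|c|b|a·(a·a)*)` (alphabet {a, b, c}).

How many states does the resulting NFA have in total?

By structural recursion:
Each of the 7 symbol leaves contributes a 2-state fragment.
  a·a → 3 states
  (a·a)* → 5 states
  a·(a·a)* → 6 states
  a|c|b|a·(a·a)* → 14 states
  b·(a|c|b|a·(a·a)*) → 15 states

15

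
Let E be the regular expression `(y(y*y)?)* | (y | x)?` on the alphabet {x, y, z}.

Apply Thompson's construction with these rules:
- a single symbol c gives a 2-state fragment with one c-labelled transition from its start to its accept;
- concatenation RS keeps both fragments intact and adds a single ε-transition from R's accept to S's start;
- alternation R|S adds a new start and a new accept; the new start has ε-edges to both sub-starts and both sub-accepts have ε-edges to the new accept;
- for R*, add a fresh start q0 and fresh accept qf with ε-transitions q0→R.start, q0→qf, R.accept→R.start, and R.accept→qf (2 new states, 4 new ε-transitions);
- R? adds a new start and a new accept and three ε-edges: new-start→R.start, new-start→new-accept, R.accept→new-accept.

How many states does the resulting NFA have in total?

22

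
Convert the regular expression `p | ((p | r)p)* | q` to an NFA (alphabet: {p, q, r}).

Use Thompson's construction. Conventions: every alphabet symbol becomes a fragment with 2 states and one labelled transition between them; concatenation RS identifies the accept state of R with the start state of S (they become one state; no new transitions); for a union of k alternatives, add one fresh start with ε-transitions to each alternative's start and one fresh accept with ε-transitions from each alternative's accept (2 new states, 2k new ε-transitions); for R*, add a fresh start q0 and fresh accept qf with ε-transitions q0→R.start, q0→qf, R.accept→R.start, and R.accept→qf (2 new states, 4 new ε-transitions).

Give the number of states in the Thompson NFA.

Per subexpression:
Each of the 5 symbol leaves contributes a 2-state fragment.
  p | r = 6 states
  (p | r)p = 7 states
  ((p | r)p)* = 9 states
  p | ((p | r)p)* | q = 15 states

15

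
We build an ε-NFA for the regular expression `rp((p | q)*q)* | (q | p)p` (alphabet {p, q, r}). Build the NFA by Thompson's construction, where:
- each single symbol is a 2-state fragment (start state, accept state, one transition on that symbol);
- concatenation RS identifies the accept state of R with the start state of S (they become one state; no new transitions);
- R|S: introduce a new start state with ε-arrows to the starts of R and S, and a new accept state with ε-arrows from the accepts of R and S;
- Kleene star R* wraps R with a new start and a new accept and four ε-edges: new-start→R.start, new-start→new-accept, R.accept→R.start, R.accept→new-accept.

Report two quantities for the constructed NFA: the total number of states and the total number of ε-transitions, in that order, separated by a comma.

22, 20

Bottom-up over the parse tree:
Each of the 8 symbol leaves contributes 2 states and 0 ε-transitions.
  p | q → 6 states, 4 ε-transitions
  (p | q)* → 8 states, 8 ε-transitions
  (p | q)*q → 9 states, 8 ε-transitions
  ((p | q)*q)* → 11 states, 12 ε-transitions
  rp((p | q)*q)* → 13 states, 12 ε-transitions
  q | p → 6 states, 4 ε-transitions
  (q | p)p → 7 states, 4 ε-transitions
  rp((p | q)*q)* | (q | p)p → 22 states, 20 ε-transitions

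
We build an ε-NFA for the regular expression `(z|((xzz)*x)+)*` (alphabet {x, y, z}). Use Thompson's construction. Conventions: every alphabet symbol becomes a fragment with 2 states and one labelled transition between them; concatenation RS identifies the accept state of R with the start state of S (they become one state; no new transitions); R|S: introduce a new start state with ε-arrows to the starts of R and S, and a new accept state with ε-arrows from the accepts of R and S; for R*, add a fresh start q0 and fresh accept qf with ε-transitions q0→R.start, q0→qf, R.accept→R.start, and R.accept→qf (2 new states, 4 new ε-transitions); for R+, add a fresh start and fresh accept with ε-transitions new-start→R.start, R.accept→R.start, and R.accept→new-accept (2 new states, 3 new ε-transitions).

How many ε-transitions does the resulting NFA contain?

15

Building bottom-up:
Each of the 5 symbol leaves contributes 0 ε-transitions.
  xzz — 0 ε-transitions
  (xzz)* — 4 ε-transitions
  (xzz)*x — 4 ε-transitions
  ((xzz)*x)+ — 7 ε-transitions
  z|((xzz)*x)+ — 11 ε-transitions
  (z|((xzz)*x)+)* — 15 ε-transitions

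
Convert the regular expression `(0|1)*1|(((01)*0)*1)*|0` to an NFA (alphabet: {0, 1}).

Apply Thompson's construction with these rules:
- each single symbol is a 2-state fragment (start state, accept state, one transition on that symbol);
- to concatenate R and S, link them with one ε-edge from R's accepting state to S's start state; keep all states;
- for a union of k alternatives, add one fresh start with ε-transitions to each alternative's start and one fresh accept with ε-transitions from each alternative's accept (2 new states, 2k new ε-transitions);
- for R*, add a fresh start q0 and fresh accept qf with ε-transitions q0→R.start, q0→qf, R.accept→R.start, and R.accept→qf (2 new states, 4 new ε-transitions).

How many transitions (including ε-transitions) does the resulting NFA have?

By structural recursion:
Each of the 8 symbol leaves contributes 1 transition (1 symbol, 0 ε).
  0|1 = 6 transitions (2 symbol, 4 ε)
  (0|1)* = 10 transitions (2 symbol, 8 ε)
  (0|1)*1 = 12 transitions (3 symbol, 9 ε)
  01 = 3 transitions (2 symbol, 1 ε)
  (01)* = 7 transitions (2 symbol, 5 ε)
  (01)*0 = 9 transitions (3 symbol, 6 ε)
  ((01)*0)* = 13 transitions (3 symbol, 10 ε)
  ((01)*0)*1 = 15 transitions (4 symbol, 11 ε)
  (((01)*0)*1)* = 19 transitions (4 symbol, 15 ε)
  (0|1)*1|(((01)*0)*1)*|0 = 38 transitions (8 symbol, 30 ε)

38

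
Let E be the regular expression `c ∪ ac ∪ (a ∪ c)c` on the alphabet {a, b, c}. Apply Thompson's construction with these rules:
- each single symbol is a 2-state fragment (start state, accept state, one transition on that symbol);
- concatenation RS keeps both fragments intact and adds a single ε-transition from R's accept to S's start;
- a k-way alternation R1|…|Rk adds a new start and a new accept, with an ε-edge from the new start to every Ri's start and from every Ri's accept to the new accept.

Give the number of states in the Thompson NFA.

Building bottom-up:
Each of the 6 symbol leaves contributes a 2-state fragment.
  ac — 4 states
  a ∪ c — 6 states
  (a ∪ c)c — 8 states
  c ∪ ac ∪ (a ∪ c)c — 16 states

16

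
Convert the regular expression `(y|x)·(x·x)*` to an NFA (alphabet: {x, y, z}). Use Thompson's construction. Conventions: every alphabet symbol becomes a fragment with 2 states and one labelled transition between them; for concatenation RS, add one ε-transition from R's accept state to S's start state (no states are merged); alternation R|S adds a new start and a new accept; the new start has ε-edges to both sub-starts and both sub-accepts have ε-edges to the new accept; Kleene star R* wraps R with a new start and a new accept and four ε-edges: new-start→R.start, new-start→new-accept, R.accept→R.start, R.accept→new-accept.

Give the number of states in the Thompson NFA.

Bottom-up over the parse tree:
Each of the 4 symbol leaves contributes a 2-state fragment.
  y|x : 6 states
  x·x : 4 states
  (x·x)* : 6 states
  (y|x)·(x·x)* : 12 states

12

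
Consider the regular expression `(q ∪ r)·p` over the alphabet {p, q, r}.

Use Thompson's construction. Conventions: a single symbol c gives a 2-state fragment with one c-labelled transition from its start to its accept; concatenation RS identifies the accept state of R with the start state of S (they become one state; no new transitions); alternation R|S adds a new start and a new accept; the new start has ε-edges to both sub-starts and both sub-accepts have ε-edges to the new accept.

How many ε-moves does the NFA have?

By structural recursion:
Each of the 3 symbol leaves contributes 0 ε-transitions.
  q ∪ r — 4 ε-transitions
  (q ∪ r)·p — 4 ε-transitions

4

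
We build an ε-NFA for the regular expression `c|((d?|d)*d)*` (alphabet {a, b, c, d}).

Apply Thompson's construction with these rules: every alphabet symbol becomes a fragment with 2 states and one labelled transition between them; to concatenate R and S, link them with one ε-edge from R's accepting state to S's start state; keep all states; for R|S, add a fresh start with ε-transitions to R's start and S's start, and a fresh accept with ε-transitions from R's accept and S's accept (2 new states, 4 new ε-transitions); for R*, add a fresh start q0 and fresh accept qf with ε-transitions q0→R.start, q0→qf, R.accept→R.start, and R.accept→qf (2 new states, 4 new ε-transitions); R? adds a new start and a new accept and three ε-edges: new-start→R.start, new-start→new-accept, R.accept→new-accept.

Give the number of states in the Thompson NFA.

Recursing over subexpressions:
Each of the 4 symbol leaves contributes a 2-state fragment.
  d? — 4 states
  d?|d — 8 states
  (d?|d)* — 10 states
  (d?|d)*d — 12 states
  ((d?|d)*d)* — 14 states
  c|((d?|d)*d)* — 18 states

18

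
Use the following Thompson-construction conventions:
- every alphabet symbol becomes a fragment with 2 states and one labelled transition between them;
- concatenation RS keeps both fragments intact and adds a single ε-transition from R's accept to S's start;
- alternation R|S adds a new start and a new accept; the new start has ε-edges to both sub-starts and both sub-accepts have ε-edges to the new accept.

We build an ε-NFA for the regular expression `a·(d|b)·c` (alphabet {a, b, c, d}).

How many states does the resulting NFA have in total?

10

Recursing over subexpressions:
Each of the 4 symbol leaves contributes a 2-state fragment.
  d|b : 6 states
  a·(d|b)·c : 10 states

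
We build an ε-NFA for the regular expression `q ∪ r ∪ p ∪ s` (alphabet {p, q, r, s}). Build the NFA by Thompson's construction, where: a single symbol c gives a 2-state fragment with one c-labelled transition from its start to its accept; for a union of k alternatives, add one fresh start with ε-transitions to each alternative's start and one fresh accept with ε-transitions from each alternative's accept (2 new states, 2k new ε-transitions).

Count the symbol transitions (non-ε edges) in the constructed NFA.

4

Bottom-up over the parse tree:
Each of the 4 symbol leaves contributes exactly 1 symbol transition.
  q ∪ r ∪ p ∪ s : 4 symbol transitions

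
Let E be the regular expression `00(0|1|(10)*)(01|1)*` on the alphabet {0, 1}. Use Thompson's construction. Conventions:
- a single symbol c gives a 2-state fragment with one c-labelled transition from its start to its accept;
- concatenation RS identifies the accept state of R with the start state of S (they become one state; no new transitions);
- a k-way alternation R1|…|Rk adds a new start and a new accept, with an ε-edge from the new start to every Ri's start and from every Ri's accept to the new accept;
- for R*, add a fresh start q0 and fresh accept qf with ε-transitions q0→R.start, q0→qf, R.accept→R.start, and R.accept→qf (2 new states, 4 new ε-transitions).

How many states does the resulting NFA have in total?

21

Per subexpression:
Each of the 9 symbol leaves contributes a 2-state fragment.
  10 = 3 states
  (10)* = 5 states
  0|1|(10)* = 11 states
  01 = 3 states
  01|1 = 7 states
  (01|1)* = 9 states
  00(0|1|(10)*)(01|1)* = 21 states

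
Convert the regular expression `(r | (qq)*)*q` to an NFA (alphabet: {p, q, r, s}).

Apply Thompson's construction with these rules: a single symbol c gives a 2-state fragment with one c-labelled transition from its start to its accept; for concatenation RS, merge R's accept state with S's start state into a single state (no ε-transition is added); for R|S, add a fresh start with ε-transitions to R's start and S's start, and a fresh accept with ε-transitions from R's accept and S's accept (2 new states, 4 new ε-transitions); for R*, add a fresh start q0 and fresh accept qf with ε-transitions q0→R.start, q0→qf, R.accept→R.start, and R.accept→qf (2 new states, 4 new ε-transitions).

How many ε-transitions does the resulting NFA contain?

12

Recursing over subexpressions:
Each of the 4 symbol leaves contributes 0 ε-transitions.
  qq → 0 ε-transitions
  (qq)* → 4 ε-transitions
  r | (qq)* → 8 ε-transitions
  (r | (qq)*)* → 12 ε-transitions
  (r | (qq)*)*q → 12 ε-transitions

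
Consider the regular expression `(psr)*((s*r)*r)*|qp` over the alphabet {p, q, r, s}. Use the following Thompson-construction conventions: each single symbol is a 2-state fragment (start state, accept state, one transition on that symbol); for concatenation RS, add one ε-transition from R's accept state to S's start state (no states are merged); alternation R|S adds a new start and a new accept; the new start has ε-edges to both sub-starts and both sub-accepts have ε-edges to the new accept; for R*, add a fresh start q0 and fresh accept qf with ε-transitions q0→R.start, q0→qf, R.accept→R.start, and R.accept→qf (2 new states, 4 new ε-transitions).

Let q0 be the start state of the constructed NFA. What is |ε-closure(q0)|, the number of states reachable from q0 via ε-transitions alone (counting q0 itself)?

Work bottom-up. For each fragment F, track |ε-closure(F.start)| and whether F's accept lies in that closure (i.e. whether F accepts ε). A single-symbol fragment has closure size 1 and does not accept ε.
  psr : same as the first factor's closure: |closure| = 1
  (psr)* : new start has ε-edges to the inner start and to the new accept, so |closure| = 2 + 1 = 3
  s* : |closure| = 1 (new start) + 1 (body) + 1 (new accept) = 3
  s*r : the left operand accepts ε, so the closure extends into the next operand (via the concat ε-link); |closure| = 3 + 1 = 4
  (s*r)* : new start has ε-edges to the inner start and to the new accept, so |closure| = 2 + 4 = 6
  (s*r)*r : the left operand accepts ε, so the closure extends into the next operand (via the concat ε-link); |closure| = 6 + 1 = 7
  ((s*r)*r)* : |closure| = 1 (new start) + 7 (body) + 1 (new accept) = 9
  (psr)*((s*r)*r)* : the left operand accepts ε, so the closure extends into the next operand (via the concat ε-link); |closure| = 3 + 9 = 12
  qp : |closure| equals the left operand's closure size = 1 (its accept is not ε-reachable, so the closure stops there)
  (psr)*((s*r)*r)*|qp : |closure| = 1 (new start) + (12 + 1) + 1 (new accept, since some branch ε-reaches its own accept) = 15

15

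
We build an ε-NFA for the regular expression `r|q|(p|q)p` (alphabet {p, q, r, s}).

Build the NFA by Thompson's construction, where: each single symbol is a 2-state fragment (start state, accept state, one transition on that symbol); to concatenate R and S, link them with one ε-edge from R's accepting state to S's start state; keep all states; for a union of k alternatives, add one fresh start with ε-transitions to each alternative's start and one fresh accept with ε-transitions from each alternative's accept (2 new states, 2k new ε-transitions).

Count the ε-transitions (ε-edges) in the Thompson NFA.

11

Bottom-up over the parse tree:
Each of the 5 symbol leaves contributes 0 ε-transitions.
  p|q — 4 ε-transitions
  (p|q)p — 5 ε-transitions
  r|q|(p|q)p — 11 ε-transitions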